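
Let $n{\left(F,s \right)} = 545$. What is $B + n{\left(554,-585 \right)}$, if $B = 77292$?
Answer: $77837$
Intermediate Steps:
$B + n{\left(554,-585 \right)} = 77292 + 545 = 77837$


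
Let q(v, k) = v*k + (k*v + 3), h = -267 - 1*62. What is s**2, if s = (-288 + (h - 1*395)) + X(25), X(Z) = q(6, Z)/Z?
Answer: 624850009/625 ≈ 9.9976e+5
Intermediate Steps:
h = -329 (h = -267 - 62 = -329)
q(v, k) = 3 + 2*k*v (q(v, k) = k*v + (3 + k*v) = 3 + 2*k*v)
X(Z) = (3 + 12*Z)/Z (X(Z) = (3 + 2*Z*6)/Z = (3 + 12*Z)/Z)
s = -24997/25 (s = (-288 + (-329 - 1*395)) + (12 + 3/25) = (-288 + (-329 - 395)) + (12 + 3*(1/25)) = (-288 - 724) + (12 + 3/25) = -1012 + 303/25 = -24997/25 ≈ -999.88)
s**2 = (-24997/25)**2 = 624850009/625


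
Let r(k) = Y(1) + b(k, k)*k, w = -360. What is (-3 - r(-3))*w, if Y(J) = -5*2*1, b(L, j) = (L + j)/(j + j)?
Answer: -3600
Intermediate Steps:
b(L, j) = (L + j)/(2*j) (b(L, j) = (L + j)/((2*j)) = (L + j)*(1/(2*j)) = (L + j)/(2*j))
Y(J) = -10 (Y(J) = -10*1 = -10)
r(k) = -10 + k (r(k) = -10 + ((k + k)/(2*k))*k = -10 + ((2*k)/(2*k))*k = -10 + 1*k = -10 + k)
(-3 - r(-3))*w = (-3 - (-10 - 3))*(-360) = (-3 - 1*(-13))*(-360) = (-3 + 13)*(-360) = 10*(-360) = -3600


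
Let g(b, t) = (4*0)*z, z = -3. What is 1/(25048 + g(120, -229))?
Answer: 1/25048 ≈ 3.9923e-5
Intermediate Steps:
g(b, t) = 0 (g(b, t) = (4*0)*(-3) = 0*(-3) = 0)
1/(25048 + g(120, -229)) = 1/(25048 + 0) = 1/25048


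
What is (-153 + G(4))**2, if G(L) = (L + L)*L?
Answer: 14641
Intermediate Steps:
G(L) = 2*L**2 (G(L) = (2*L)*L = 2*L**2)
(-153 + G(4))**2 = (-153 + 2*4**2)**2 = (-153 + 2*16)**2 = (-153 + 32)**2 = (-121)**2 = 14641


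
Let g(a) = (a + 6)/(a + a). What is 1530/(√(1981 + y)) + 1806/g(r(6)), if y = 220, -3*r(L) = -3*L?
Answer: 1806 + 1530*√2201/2201 ≈ 1838.6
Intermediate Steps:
r(L) = L (r(L) = -(-1)*L = L)
g(a) = (6 + a)/(2*a) (g(a) = (6 + a)/((2*a)) = (6 + a)*(1/(2*a)) = (6 + a)/(2*a))
1530/(√(1981 + y)) + 1806/g(r(6)) = 1530/(√(1981 + 220)) + 1806/(((½)*(6 + 6)/6)) = 1530/(√2201) + 1806/(((½)*(⅙)*12)) = 1530*(√2201/2201) + 1806/1 = 1530*√2201/2201 + 1806*1 = 1530*√2201/2201 + 1806 = 1806 + 1530*√2201/2201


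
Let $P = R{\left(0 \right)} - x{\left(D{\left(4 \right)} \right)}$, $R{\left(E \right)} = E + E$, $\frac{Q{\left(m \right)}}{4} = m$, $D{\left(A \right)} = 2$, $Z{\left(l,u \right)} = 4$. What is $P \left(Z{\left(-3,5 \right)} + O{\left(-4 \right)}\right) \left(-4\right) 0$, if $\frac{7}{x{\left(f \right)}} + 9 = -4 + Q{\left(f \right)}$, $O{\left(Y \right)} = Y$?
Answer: $0$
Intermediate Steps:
$Q{\left(m \right)} = 4 m$
$R{\left(E \right)} = 2 E$
$x{\left(f \right)} = \frac{7}{-13 + 4 f}$ ($x{\left(f \right)} = \frac{7}{-9 + \left(-4 + 4 f\right)} = \frac{7}{-13 + 4 f}$)
$P = \frac{7}{5}$ ($P = 2 \cdot 0 - \frac{7}{-13 + 4 \cdot 2} = 0 - \frac{7}{-13 + 8} = 0 - \frac{7}{-5} = 0 - 7 \left(- \frac{1}{5}\right) = 0 - - \frac{7}{5} = 0 + \frac{7}{5} = \frac{7}{5} \approx 1.4$)
$P \left(Z{\left(-3,5 \right)} + O{\left(-4 \right)}\right) \left(-4\right) 0 = \frac{7 \left(4 - 4\right) \left(-4\right)}{5} \cdot 0 = \frac{7 \cdot 0 \left(-4\right)}{5} \cdot 0 = \frac{7}{5} \cdot 0 \cdot 0 = 0 \cdot 0 = 0$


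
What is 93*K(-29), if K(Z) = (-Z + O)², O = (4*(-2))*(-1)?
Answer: 127317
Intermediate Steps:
O = 8 (O = -8*(-1) = 8)
K(Z) = (8 - Z)² (K(Z) = (-Z + 8)² = (8 - Z)²)
93*K(-29) = 93*(-8 - 29)² = 93*(-37)² = 93*1369 = 127317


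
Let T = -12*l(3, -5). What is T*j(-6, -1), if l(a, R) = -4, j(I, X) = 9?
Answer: 432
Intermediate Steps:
T = 48 (T = -12*(-4) = 48)
T*j(-6, -1) = 48*9 = 432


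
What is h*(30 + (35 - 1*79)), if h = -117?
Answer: 1638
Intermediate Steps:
h*(30 + (35 - 1*79)) = -117*(30 + (35 - 1*79)) = -117*(30 + (35 - 79)) = -117*(30 - 44) = -117*(-14) = 1638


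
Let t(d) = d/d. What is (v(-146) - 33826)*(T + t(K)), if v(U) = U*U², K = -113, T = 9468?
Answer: -29789114178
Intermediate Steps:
v(U) = U³
t(d) = 1
(v(-146) - 33826)*(T + t(K)) = ((-146)³ - 33826)*(9468 + 1) = (-3112136 - 33826)*9469 = -3145962*9469 = -29789114178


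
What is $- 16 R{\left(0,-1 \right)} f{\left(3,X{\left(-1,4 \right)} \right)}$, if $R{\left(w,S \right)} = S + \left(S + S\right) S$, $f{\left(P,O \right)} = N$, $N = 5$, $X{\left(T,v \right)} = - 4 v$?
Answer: $-80$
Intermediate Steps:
$f{\left(P,O \right)} = 5$
$R{\left(w,S \right)} = S + 2 S^{2}$ ($R{\left(w,S \right)} = S + 2 S S = S + 2 S^{2}$)
$- 16 R{\left(0,-1 \right)} f{\left(3,X{\left(-1,4 \right)} \right)} = - 16 \left(- (1 + 2 \left(-1\right))\right) 5 = - 16 \left(- (1 - 2)\right) 5 = - 16 \left(\left(-1\right) \left(-1\right)\right) 5 = \left(-16\right) 1 \cdot 5 = \left(-16\right) 5 = -80$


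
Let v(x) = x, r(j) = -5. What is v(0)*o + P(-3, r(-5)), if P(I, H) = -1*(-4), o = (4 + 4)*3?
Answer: 4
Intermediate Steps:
o = 24 (o = 8*3 = 24)
P(I, H) = 4
v(0)*o + P(-3, r(-5)) = 0*24 + 4 = 0 + 4 = 4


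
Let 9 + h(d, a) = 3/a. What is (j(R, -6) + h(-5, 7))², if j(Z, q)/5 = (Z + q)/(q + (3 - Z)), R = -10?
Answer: 400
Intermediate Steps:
j(Z, q) = 5*(Z + q)/(3 + q - Z) (j(Z, q) = 5*((Z + q)/(q + (3 - Z))) = 5*((Z + q)/(3 + q - Z)) = 5*(Z + q)/(3 + q - Z))
h(d, a) = -9 + 3/a
(j(R, -6) + h(-5, 7))² = (5*(-10 - 6)/(3 - 6 - 1*(-10)) + (-9 + 3/7))² = (5*(-16)/(3 - 6 + 10) + (-9 + 3*(⅐)))² = (5*(-16)/7 + (-9 + 3/7))² = (5*(⅐)*(-16) - 60/7)² = (-80/7 - 60/7)² = (-20)² = 400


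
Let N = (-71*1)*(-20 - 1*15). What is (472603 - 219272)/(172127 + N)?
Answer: 253331/174612 ≈ 1.4508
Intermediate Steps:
N = 2485 (N = -71*(-20 - 15) = -71*(-35) = 2485)
(472603 - 219272)/(172127 + N) = (472603 - 219272)/(172127 + 2485) = 253331/174612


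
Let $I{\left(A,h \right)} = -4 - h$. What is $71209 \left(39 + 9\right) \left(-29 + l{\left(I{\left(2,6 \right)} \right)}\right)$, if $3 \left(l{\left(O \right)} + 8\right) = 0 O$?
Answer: $-126467184$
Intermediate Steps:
$l{\left(O \right)} = -8$ ($l{\left(O \right)} = -8 + \frac{0 O}{3} = -8 + \frac{1}{3} \cdot 0 = -8 + 0 = -8$)
$71209 \left(39 + 9\right) \left(-29 + l{\left(I{\left(2,6 \right)} \right)}\right) = 71209 \left(39 + 9\right) \left(-29 - 8\right) = 71209 \cdot 48 \left(-37\right) = 71209 \left(-1776\right) = -126467184$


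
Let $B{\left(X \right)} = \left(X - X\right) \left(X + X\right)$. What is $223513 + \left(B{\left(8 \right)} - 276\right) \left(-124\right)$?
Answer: $257737$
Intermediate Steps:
$B{\left(X \right)} = 0$ ($B{\left(X \right)} = 0 \cdot 2 X = 0$)
$223513 + \left(B{\left(8 \right)} - 276\right) \left(-124\right) = 223513 + \left(0 - 276\right) \left(-124\right) = 223513 - -34224 = 223513 + 34224 = 257737$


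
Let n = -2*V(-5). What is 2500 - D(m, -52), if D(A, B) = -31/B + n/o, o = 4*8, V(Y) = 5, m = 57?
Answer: 519941/208 ≈ 2499.7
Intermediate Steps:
n = -10 (n = -2*5 = -10)
o = 32
D(A, B) = -5/16 - 31/B (D(A, B) = -31/B - 10/32 = -31/B - 10*1/32 = -31/B - 5/16 = -5/16 - 31/B)
2500 - D(m, -52) = 2500 - (-5/16 - 31/(-52)) = 2500 - (-5/16 - 31*(-1/52)) = 2500 - (-5/16 + 31/52) = 2500 - 1*59/208 = 2500 - 59/208 = 519941/208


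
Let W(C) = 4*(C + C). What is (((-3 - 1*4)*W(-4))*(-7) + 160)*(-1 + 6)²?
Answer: -35200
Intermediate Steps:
W(C) = 8*C (W(C) = 4*(2*C) = 8*C)
(((-3 - 1*4)*W(-4))*(-7) + 160)*(-1 + 6)² = (((-3 - 1*4)*(8*(-4)))*(-7) + 160)*(-1 + 6)² = (((-3 - 4)*(-32))*(-7) + 160)*5² = (-7*(-32)*(-7) + 160)*25 = (224*(-7) + 160)*25 = (-1568 + 160)*25 = -1408*25 = -35200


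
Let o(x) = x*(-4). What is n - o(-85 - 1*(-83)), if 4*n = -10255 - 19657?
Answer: -7486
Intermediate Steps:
n = -7478 (n = (-10255 - 19657)/4 = (¼)*(-29912) = -7478)
o(x) = -4*x
n - o(-85 - 1*(-83)) = -7478 - (-4)*(-85 - 1*(-83)) = -7478 - (-4)*(-85 + 83) = -7478 - (-4)*(-2) = -7478 - 1*8 = -7478 - 8 = -7486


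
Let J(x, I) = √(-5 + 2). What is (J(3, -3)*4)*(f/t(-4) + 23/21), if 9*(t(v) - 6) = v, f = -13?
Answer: -2614*I*√3/525 ≈ -8.624*I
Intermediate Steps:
t(v) = 6 + v/9
J(x, I) = I*√3 (J(x, I) = √(-3) = I*√3)
(J(3, -3)*4)*(f/t(-4) + 23/21) = ((I*√3)*4)*(-13/(6 + (⅑)*(-4)) + 23/21) = (4*I*√3)*(-13/(6 - 4/9) + 23*(1/21)) = (4*I*√3)*(-13/50/9 + 23/21) = (4*I*√3)*(-13*9/50 + 23/21) = (4*I*√3)*(-117/50 + 23/21) = (4*I*√3)*(-1307/1050) = -2614*I*√3/525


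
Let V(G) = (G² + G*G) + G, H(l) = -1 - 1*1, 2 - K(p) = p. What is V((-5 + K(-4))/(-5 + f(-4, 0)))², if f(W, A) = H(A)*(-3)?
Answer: 9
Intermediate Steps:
K(p) = 2 - p
H(l) = -2 (H(l) = -1 - 1 = -2)
f(W, A) = 6 (f(W, A) = -2*(-3) = 6)
V(G) = G + 2*G² (V(G) = (G² + G²) + G = 2*G² + G = G + 2*G²)
V((-5 + K(-4))/(-5 + f(-4, 0)))² = (((-5 + (2 - 1*(-4)))/(-5 + 6))*(1 + 2*((-5 + (2 - 1*(-4)))/(-5 + 6))))² = (((-5 + (2 + 4))/1)*(1 + 2*((-5 + (2 + 4))/1)))² = (((-5 + 6)*1)*(1 + 2*((-5 + 6)*1)))² = ((1*1)*(1 + 2*(1*1)))² = (1*(1 + 2*1))² = (1*(1 + 2))² = (1*3)² = 3² = 9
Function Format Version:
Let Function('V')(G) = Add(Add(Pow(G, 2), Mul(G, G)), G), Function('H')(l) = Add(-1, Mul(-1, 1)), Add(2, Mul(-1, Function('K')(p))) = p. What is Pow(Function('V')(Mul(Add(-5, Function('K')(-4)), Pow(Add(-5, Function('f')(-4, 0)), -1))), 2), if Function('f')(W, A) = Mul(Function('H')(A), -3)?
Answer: 9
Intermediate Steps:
Function('K')(p) = Add(2, Mul(-1, p))
Function('H')(l) = -2 (Function('H')(l) = Add(-1, -1) = -2)
Function('f')(W, A) = 6 (Function('f')(W, A) = Mul(-2, -3) = 6)
Function('V')(G) = Add(G, Mul(2, Pow(G, 2))) (Function('V')(G) = Add(Add(Pow(G, 2), Pow(G, 2)), G) = Add(Mul(2, Pow(G, 2)), G) = Add(G, Mul(2, Pow(G, 2))))
Pow(Function('V')(Mul(Add(-5, Function('K')(-4)), Pow(Add(-5, Function('f')(-4, 0)), -1))), 2) = Pow(Mul(Mul(Add(-5, Add(2, Mul(-1, -4))), Pow(Add(-5, 6), -1)), Add(1, Mul(2, Mul(Add(-5, Add(2, Mul(-1, -4))), Pow(Add(-5, 6), -1))))), 2) = Pow(Mul(Mul(Add(-5, Add(2, 4)), Pow(1, -1)), Add(1, Mul(2, Mul(Add(-5, Add(2, 4)), Pow(1, -1))))), 2) = Pow(Mul(Mul(Add(-5, 6), 1), Add(1, Mul(2, Mul(Add(-5, 6), 1)))), 2) = Pow(Mul(Mul(1, 1), Add(1, Mul(2, Mul(1, 1)))), 2) = Pow(Mul(1, Add(1, Mul(2, 1))), 2) = Pow(Mul(1, Add(1, 2)), 2) = Pow(Mul(1, 3), 2) = Pow(3, 2) = 9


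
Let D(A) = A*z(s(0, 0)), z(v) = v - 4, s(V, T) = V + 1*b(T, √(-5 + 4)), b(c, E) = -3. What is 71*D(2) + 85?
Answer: -909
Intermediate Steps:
s(V, T) = -3 + V (s(V, T) = V + 1*(-3) = V - 3 = -3 + V)
z(v) = -4 + v
D(A) = -7*A (D(A) = A*(-4 + (-3 + 0)) = A*(-4 - 3) = A*(-7) = -7*A)
71*D(2) + 85 = 71*(-7*2) + 85 = 71*(-14) + 85 = -994 + 85 = -909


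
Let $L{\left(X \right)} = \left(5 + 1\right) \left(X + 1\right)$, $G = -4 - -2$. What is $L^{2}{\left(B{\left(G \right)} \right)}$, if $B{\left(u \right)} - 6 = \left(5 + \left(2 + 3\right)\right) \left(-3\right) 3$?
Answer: $248004$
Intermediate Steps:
$G = -2$ ($G = -4 + 2 = -2$)
$B{\left(u \right)} = -84$ ($B{\left(u \right)} = 6 + \left(5 + \left(2 + 3\right)\right) \left(-3\right) 3 = 6 + \left(5 + 5\right) \left(-3\right) 3 = 6 + 10 \left(-3\right) 3 = 6 - 90 = -84$)
$L{\left(X \right)} = 6 + 6 X$ ($L{\left(X \right)} = 6 \left(1 + X\right) = 6 + 6 X$)
$L^{2}{\left(B{\left(G \right)} \right)} = \left(6 + 6 \left(-84\right)\right)^{2} = \left(6 - 504\right)^{2} = \left(-498\right)^{2} = 248004$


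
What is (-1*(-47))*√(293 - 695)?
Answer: 47*I*√402 ≈ 942.35*I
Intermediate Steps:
(-1*(-47))*√(293 - 695) = 47*√(-402) = 47*(I*√402) = 47*I*√402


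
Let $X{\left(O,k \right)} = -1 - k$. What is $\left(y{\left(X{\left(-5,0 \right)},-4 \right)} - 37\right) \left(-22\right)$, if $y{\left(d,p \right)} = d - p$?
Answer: $748$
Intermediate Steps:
$\left(y{\left(X{\left(-5,0 \right)},-4 \right)} - 37\right) \left(-22\right) = \left(\left(\left(-1 - 0\right) - -4\right) - 37\right) \left(-22\right) = \left(\left(\left(-1 + 0\right) + 4\right) - 37\right) \left(-22\right) = \left(\left(-1 + 4\right) - 37\right) \left(-22\right) = \left(3 - 37\right) \left(-22\right) = \left(-34\right) \left(-22\right) = 748$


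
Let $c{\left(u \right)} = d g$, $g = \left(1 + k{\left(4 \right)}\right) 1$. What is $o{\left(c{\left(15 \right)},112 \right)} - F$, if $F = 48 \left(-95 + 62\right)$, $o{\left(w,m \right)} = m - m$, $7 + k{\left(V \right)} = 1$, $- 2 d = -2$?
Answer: $1584$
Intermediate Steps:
$d = 1$ ($d = \left(- \frac{1}{2}\right) \left(-2\right) = 1$)
$k{\left(V \right)} = -6$ ($k{\left(V \right)} = -7 + 1 = -6$)
$g = -5$ ($g = \left(1 - 6\right) 1 = \left(-5\right) 1 = -5$)
$c{\left(u \right)} = -5$ ($c{\left(u \right)} = 1 \left(-5\right) = -5$)
$o{\left(w,m \right)} = 0$
$F = -1584$ ($F = 48 \left(-33\right) = -1584$)
$o{\left(c{\left(15 \right)},112 \right)} - F = 0 - -1584 = 0 + 1584 = 1584$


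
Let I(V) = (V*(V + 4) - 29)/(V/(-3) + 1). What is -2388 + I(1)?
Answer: -2424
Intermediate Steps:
I(V) = (-29 + V*(4 + V))/(1 - V/3) (I(V) = (V*(4 + V) - 29)/(V*(-1/3) + 1) = (-29 + V*(4 + V))/(-V/3 + 1) = (-29 + V*(4 + V))/(1 - V/3))
-2388 + I(1) = -2388 + 3*(29 - 1*1**2 - 4*1)/(-3 + 1) = -2388 + 3*(29 - 1*1 - 4)/(-2) = -2388 + 3*(-1/2)*(29 - 1 - 4) = -2388 + 3*(-1/2)*24 = -2388 - 36 = -2424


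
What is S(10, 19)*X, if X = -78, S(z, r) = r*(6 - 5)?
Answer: -1482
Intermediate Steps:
S(z, r) = r (S(z, r) = r*1 = r)
S(10, 19)*X = 19*(-78) = -1482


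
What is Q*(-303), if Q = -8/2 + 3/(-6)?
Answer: 2727/2 ≈ 1363.5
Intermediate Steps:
Q = -9/2 (Q = -8*½ + 3*(-⅙) = -4 - ½ = -9/2 ≈ -4.5000)
Q*(-303) = -9/2*(-303) = 2727/2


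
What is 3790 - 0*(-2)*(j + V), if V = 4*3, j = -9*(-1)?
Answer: 3790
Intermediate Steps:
j = 9
V = 12
3790 - 0*(-2)*(j + V) = 3790 - 0*(-2)*(9 + 12) = 3790 - 0*21 = 3790 - 1*0 = 3790 + 0 = 3790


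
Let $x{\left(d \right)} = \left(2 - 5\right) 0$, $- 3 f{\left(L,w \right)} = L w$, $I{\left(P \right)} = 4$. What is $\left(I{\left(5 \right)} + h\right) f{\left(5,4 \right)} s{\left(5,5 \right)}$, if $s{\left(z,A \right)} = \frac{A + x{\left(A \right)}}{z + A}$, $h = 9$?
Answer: $- \frac{130}{3} \approx -43.333$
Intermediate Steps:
$f{\left(L,w \right)} = - \frac{L w}{3}$
$x{\left(d \right)} = 0$ ($x{\left(d \right)} = \left(-3\right) 0 = 0$)
$s{\left(z,A \right)} = \frac{A}{A + z}$ ($s{\left(z,A \right)} = \frac{A + 0}{z + A} = \frac{A}{A + z}$)
$\left(I{\left(5 \right)} + h\right) f{\left(5,4 \right)} s{\left(5,5 \right)} = \left(4 + 9\right) \left(\left(- \frac{1}{3}\right) 5 \cdot 4\right) \frac{5}{5 + 5} = 13 \left(- \frac{20}{3}\right) \frac{5}{10} = - \frac{260 \cdot 5 \cdot \frac{1}{10}}{3} = \left(- \frac{260}{3}\right) \frac{1}{2} = - \frac{130}{3}$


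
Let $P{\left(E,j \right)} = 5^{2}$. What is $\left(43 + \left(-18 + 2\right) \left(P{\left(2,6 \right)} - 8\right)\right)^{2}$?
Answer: $52441$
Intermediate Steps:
$P{\left(E,j \right)} = 25$
$\left(43 + \left(-18 + 2\right) \left(P{\left(2,6 \right)} - 8\right)\right)^{2} = \left(43 + \left(-18 + 2\right) \left(25 - 8\right)\right)^{2} = \left(43 - 272\right)^{2} = \left(-229\right)^{2} = 52441$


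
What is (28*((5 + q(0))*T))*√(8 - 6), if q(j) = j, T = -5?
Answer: -700*√2 ≈ -989.95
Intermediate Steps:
(28*((5 + q(0))*T))*√(8 - 6) = (28*((5 + 0)*(-5)))*√(8 - 6) = (28*(5*(-5)))*√2 = (28*(-25))*√2 = -700*√2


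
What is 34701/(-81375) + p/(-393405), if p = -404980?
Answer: 1286913373/2134222125 ≈ 0.60299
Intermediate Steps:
34701/(-81375) + p/(-393405) = 34701/(-81375) - 404980/(-393405) = 34701*(-1/81375) - 404980*(-1/393405) = -11567/27125 + 80996/78681 = 1286913373/2134222125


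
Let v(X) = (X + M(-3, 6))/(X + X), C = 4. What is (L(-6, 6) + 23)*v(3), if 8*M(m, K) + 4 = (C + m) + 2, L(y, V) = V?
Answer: 667/48 ≈ 13.896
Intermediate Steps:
M(m, K) = ¼ + m/8 (M(m, K) = -½ + ((4 + m) + 2)/8 = -½ + (6 + m)/8 = -½ + (¾ + m/8) = ¼ + m/8)
v(X) = (-⅛ + X)/(2*X) (v(X) = (X + (¼ + (⅛)*(-3)))/(X + X) = (X + (¼ - 3/8))/((2*X)) = (X - ⅛)*(1/(2*X)) = (-⅛ + X)*(1/(2*X)) = (-⅛ + X)/(2*X))
(L(-6, 6) + 23)*v(3) = (6 + 23)*((1/16)*(-1 + 8*3)/3) = 29*((1/16)*(⅓)*(-1 + 24)) = 29*((1/16)*(⅓)*23) = 29*(23/48) = 667/48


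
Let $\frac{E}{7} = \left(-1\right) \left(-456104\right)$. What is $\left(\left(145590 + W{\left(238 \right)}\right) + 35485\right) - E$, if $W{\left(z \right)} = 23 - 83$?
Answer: $-3011713$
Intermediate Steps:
$W{\left(z \right)} = -60$
$E = 3192728$ ($E = 7 \left(\left(-1\right) \left(-456104\right)\right) = 7 \cdot 456104 = 3192728$)
$\left(\left(145590 + W{\left(238 \right)}\right) + 35485\right) - E = \left(\left(145590 - 60\right) + 35485\right) - 3192728 = \left(145530 + 35485\right) - 3192728 = 181015 - 3192728 = -3011713$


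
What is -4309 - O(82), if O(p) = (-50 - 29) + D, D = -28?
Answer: -4202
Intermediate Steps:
O(p) = -107 (O(p) = (-50 - 29) - 28 = -79 - 28 = -107)
-4309 - O(82) = -4309 - 1*(-107) = -4309 + 107 = -4202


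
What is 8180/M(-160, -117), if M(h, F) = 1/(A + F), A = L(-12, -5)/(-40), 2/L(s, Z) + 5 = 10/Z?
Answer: -6699011/7 ≈ -9.5700e+5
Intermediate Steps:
L(s, Z) = 2/(-5 + 10/Z)
A = 1/140 (A = -2*(-5)/(-10 + 5*(-5))/(-40) = -2*(-5)/(-10 - 25)*(-1/40) = -2*(-5)/(-35)*(-1/40) = -2*(-5)*(-1/35)*(-1/40) = -2/7*(-1/40) = 1/140 ≈ 0.0071429)
M(h, F) = 1/(1/140 + F)
8180/M(-160, -117) = 8180/((140/(1 + 140*(-117)))) = 8180/((140/(1 - 16380))) = 8180/((140/(-16379))) = 8180/((140*(-1/16379))) = 8180/(-140/16379) = 8180*(-16379/140) = -6699011/7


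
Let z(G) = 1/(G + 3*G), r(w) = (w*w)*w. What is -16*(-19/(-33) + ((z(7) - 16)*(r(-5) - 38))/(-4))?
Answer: 2402285/231 ≈ 10400.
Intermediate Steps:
r(w) = w³ (r(w) = w²*w = w³)
z(G) = 1/(4*G)
-16*(-19/(-33) + ((z(7) - 16)*(r(-5) - 38))/(-4)) = -16*(-19/(-33) + (((¼)/7 - 16)*((-5)³ - 38))/(-4)) = -16*(-19*(-1/33) + (((¼)*(⅐) - 16)*(-125 - 38))*(-¼)) = -16*(19/33 + ((1/28 - 16)*(-163))*(-¼)) = -16*(19/33 - 447/28*(-163)*(-¼)) = -16*(19/33 + (72861/28)*(-¼)) = -16*(19/33 - 72861/112) = -16*(-2402285/3696) = 2402285/231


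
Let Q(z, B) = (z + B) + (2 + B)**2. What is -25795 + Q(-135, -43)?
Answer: -24292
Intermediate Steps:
Q(z, B) = B + z + (2 + B)**2 (Q(z, B) = (B + z) + (2 + B)**2 = B + z + (2 + B)**2)
-25795 + Q(-135, -43) = -25795 + (-43 - 135 + (2 - 43)**2) = -25795 + (-43 - 135 + (-41)**2) = -25795 + (-43 - 135 + 1681) = -25795 + 1503 = -24292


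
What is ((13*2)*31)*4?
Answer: 3224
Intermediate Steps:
((13*2)*31)*4 = (26*31)*4 = 806*4 = 3224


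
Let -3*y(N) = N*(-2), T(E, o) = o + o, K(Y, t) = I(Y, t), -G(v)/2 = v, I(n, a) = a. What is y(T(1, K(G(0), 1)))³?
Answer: 64/27 ≈ 2.3704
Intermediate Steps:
G(v) = -2*v
K(Y, t) = t
T(E, o) = 2*o
y(N) = 2*N/3 (y(N) = -N*(-2)/3 = -(-2)*N/3 = 2*N/3)
y(T(1, K(G(0), 1)))³ = (2*(2*1)/3)³ = ((⅔)*2)³ = (4/3)³ = 64/27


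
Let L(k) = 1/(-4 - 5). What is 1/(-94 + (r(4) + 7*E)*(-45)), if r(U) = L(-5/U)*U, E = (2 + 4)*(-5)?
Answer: 1/9376 ≈ 0.00010666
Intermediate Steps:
L(k) = -⅑ (L(k) = 1/(-9) = -⅑)
E = -30 (E = 6*(-5) = -30)
r(U) = -U/9
1/(-94 + (r(4) + 7*E)*(-45)) = 1/(-94 + (-⅑*4 + 7*(-30))*(-45)) = 1/(-94 + (-4/9 - 210)*(-45)) = 1/(-94 - 1894/9*(-45)) = 1/(-94 + 9470) = 1/9376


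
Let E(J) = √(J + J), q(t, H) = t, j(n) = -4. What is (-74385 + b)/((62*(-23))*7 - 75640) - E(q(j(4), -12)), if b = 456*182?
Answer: -8607/85622 - 2*I*√2 ≈ -0.10052 - 2.8284*I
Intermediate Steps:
b = 82992
E(J) = √2*√J (E(J) = √(2*J) = √2*√J)
(-74385 + b)/((62*(-23))*7 - 75640) - E(q(j(4), -12)) = (-74385 + 82992)/((62*(-23))*7 - 75640) - √2*√(-4) = 8607/(-1426*7 - 75640) - √2*2*I = 8607/(-9982 - 75640) - 2*I*√2 = 8607/(-85622) - 2*I*√2 = 8607*(-1/85622) - 2*I*√2 = -8607/85622 - 2*I*√2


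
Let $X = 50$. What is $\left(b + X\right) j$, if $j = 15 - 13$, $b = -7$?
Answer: $86$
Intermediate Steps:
$j = 2$ ($j = 15 + \left(\left(-5 + 1\right) - 9\right) = 15 - 13 = 2$)
$\left(b + X\right) j = \left(-7 + 50\right) 2 = 43 \cdot 2 = 86$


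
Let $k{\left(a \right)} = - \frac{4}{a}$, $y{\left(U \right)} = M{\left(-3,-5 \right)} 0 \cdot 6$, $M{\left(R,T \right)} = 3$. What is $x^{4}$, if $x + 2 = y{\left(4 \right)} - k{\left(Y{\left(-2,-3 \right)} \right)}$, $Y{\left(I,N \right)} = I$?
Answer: $256$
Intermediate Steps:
$y{\left(U \right)} = 0$ ($y{\left(U \right)} = 3 \cdot 0 \cdot 6 = 0 \cdot 6 = 0$)
$x = -4$ ($x = -2 + \left(0 - - \frac{4}{-2}\right) = -2 + \left(0 - \left(-4\right) \left(- \frac{1}{2}\right)\right) = -2 + \left(0 - 2\right) = -2 - 2 = -4$)
$x^{4} = \left(-4\right)^{4} = 256$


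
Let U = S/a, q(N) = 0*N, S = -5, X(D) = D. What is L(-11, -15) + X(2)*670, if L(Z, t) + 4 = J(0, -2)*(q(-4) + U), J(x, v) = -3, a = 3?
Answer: 1341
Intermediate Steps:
q(N) = 0
U = -5/3 ≈ -1.6667
L(Z, t) = 1 (L(Z, t) = -4 - 3*(0 - 5/3) = -4 - 3*(-5/3) = -4 + 5 = 1)
L(-11, -15) + X(2)*670 = 1 + 2*670 = 1 + 1340 = 1341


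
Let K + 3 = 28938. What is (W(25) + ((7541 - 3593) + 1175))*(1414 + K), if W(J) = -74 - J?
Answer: 152473376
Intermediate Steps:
K = 28935 (K = -3 + 28938 = 28935)
(W(25) + ((7541 - 3593) + 1175))*(1414 + K) = ((-74 - 1*25) + ((7541 - 3593) + 1175))*(1414 + 28935) = ((-74 - 25) + (3948 + 1175))*30349 = (-99 + 5123)*30349 = 5024*30349 = 152473376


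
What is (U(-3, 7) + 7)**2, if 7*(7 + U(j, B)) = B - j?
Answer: 100/49 ≈ 2.0408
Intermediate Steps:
U(j, B) = -7 - j/7 + B/7 (U(j, B) = -7 + (B - j)/7 = -7 + (-j/7 + B/7) = -7 - j/7 + B/7)
(U(-3, 7) + 7)**2 = ((-7 - 1/7*(-3) + (1/7)*7) + 7)**2 = ((-7 + 3/7 + 1) + 7)**2 = (-39/7 + 7)**2 = (10/7)**2 = 100/49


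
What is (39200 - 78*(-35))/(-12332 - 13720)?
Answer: -20965/13026 ≈ -1.6095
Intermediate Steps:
(39200 - 78*(-35))/(-12332 - 13720) = (39200 + 2730)/(-26052) = 41930*(-1/26052) = -20965/13026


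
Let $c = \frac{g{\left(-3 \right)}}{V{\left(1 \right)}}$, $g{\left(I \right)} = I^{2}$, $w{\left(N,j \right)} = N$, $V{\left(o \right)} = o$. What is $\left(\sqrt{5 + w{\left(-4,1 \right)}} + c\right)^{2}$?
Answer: $100$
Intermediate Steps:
$c = 9$ ($c = \frac{\left(-3\right)^{2}}{1} = 9 \cdot 1 = 9$)
$\left(\sqrt{5 + w{\left(-4,1 \right)}} + c\right)^{2} = \left(\sqrt{5 - 4} + 9\right)^{2} = \left(\sqrt{1} + 9\right)^{2} = \left(1 + 9\right)^{2} = 10^{2} = 100$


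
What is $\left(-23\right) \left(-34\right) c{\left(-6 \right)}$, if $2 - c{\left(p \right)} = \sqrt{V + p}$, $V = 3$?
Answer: $1564 - 782 i \sqrt{3} \approx 1564.0 - 1354.5 i$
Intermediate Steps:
$c{\left(p \right)} = 2 - \sqrt{3 + p}$
$\left(-23\right) \left(-34\right) c{\left(-6 \right)} = \left(-23\right) \left(-34\right) \left(2 - \sqrt{3 - 6}\right) = 782 \left(2 - \sqrt{-3}\right) = 782 \left(2 - i \sqrt{3}\right) = 1564 - 782 i \sqrt{3}$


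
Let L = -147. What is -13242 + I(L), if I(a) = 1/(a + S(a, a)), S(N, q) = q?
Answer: -3893149/294 ≈ -13242.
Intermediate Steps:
I(a) = 1/(2*a) (I(a) = 1/(a + a) = 1/(2*a))
-13242 + I(L) = -13242 + (½)/(-147) = -13242 + (½)*(-1/147) = -13242 - 1/294 = -3893149/294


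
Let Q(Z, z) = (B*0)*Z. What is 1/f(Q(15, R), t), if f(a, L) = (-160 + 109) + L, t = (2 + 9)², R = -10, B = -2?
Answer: 1/70 ≈ 0.014286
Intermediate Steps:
t = 121 (t = 11² = 121)
Q(Z, z) = 0 (Q(Z, z) = (-2*0)*Z = 0*Z = 0)
f(a, L) = -51 + L
1/f(Q(15, R), t) = 1/(-51 + 121) = 1/70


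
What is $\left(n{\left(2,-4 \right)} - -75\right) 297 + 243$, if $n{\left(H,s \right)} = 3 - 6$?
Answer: $21627$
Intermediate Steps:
$n{\left(H,s \right)} = -3$ ($n{\left(H,s \right)} = 3 - 6 = -3$)
$\left(n{\left(2,-4 \right)} - -75\right) 297 + 243 = \left(-3 - -75\right) 297 + 243 = \left(-3 + 75\right) 297 + 243 = 72 \cdot 297 + 243 = 21384 + 243 = 21627$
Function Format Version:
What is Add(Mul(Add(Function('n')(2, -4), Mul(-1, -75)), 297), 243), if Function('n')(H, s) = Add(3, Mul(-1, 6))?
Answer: 21627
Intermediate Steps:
Function('n')(H, s) = -3 (Function('n')(H, s) = Add(3, -6) = -3)
Add(Mul(Add(Function('n')(2, -4), Mul(-1, -75)), 297), 243) = Add(Mul(Add(-3, Mul(-1, -75)), 297), 243) = Add(Mul(Add(-3, 75), 297), 243) = Add(Mul(72, 297), 243) = Add(21384, 243) = 21627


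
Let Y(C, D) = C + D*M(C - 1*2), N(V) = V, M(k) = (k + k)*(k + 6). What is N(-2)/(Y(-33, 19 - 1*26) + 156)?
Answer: 2/14087 ≈ 0.00014197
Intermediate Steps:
M(k) = 2*k*(6 + k) (M(k) = (2*k)*(6 + k) = 2*k*(6 + k))
Y(C, D) = C + 2*D*(-2 + C)*(4 + C) (Y(C, D) = C + D*(2*(C - 1*2)*(6 + (C - 1*2))) = C + D*(2*(C - 2)*(6 + (C - 2))) = C + D*(2*(-2 + C)*(6 + (-2 + C))) = C + D*(2*(-2 + C)*(4 + C)) = C + 2*D*(-2 + C)*(4 + C))
N(-2)/(Y(-33, 19 - 1*26) + 156) = -2/((-33 + 2*(19 - 1*26)*(-2 - 33)*(4 - 33)) + 156) = -2/((-33 + 2*(19 - 26)*(-35)*(-29)) + 156) = -2/((-33 + 2*(-7)*(-35)*(-29)) + 156) = -2/((-33 - 14210) + 156) = -2/(-14243 + 156) = -2/(-14087) = -1/14087*(-2) = 2/14087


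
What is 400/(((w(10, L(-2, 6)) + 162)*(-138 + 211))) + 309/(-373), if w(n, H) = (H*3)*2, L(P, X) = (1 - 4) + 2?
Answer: -842423/1061931 ≈ -0.79329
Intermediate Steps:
L(P, X) = -1 (L(P, X) = -3 + 2 = -1)
w(n, H) = 6*H (w(n, H) = (3*H)*2 = 6*H)
400/(((w(10, L(-2, 6)) + 162)*(-138 + 211))) + 309/(-373) = 400/(((6*(-1) + 162)*(-138 + 211))) + 309/(-373) = 400/(((-6 + 162)*73)) + 309*(-1/373) = 400/((156*73)) - 309/373 = 400/11388 - 309/373 = 400*(1/11388) - 309/373 = 100/2847 - 309/373 = -842423/1061931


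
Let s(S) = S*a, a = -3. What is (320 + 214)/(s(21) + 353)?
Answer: 267/145 ≈ 1.8414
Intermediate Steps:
s(S) = -3*S (s(S) = S*(-3) = -3*S)
(320 + 214)/(s(21) + 353) = (320 + 214)/(-3*21 + 353) = 534/(-63 + 353) = 534/290 = 534*(1/290) = 267/145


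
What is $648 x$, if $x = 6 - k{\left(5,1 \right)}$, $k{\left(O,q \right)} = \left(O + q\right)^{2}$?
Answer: $-19440$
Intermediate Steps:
$x = -30$ ($x = 6 - \left(5 + 1\right)^{2} = 6 - 6^{2} = 6 - 36 = -30$)
$648 x = 648 \left(-30\right) = -19440$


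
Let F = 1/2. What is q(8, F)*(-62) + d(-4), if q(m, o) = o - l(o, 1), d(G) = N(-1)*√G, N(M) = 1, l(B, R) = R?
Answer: 31 + 2*I ≈ 31.0 + 2.0*I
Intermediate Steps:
d(G) = √G (d(G) = 1*√G = √G)
F = ½ ≈ 0.50000
q(m, o) = -1 + o (q(m, o) = o - 1*1 = o - 1 = -1 + o)
q(8, F)*(-62) + d(-4) = (-1 + ½)*(-62) + √(-4) = -½*(-62) + 2*I = 31 + 2*I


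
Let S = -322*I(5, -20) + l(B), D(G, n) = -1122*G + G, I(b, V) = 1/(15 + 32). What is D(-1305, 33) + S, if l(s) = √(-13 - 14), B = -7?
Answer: 68756213/47 + 3*I*√3 ≈ 1.4629e+6 + 5.1962*I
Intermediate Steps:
I(b, V) = 1/47
l(s) = 3*I*√3 (l(s) = √(-27) = 3*I*√3)
D(G, n) = -1121*G
S = -322/47 + 3*I*√3 (S = -322*1/47 + 3*I*√3 = -322/47 + 3*I*√3 ≈ -6.8511 + 5.1962*I)
D(-1305, 33) + S = -1121*(-1305) + (-322/47 + 3*I*√3) = 1462905 + (-322/47 + 3*I*√3) = 68756213/47 + 3*I*√3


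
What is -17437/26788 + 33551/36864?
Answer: 63991655/246878208 ≈ 0.25920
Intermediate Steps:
-17437/26788 + 33551/36864 = 63991655/246878208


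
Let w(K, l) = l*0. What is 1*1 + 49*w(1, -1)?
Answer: 1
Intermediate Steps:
w(K, l) = 0
1*1 + 49*w(1, -1) = 1*1 + 49*0 = 1 + 0 = 1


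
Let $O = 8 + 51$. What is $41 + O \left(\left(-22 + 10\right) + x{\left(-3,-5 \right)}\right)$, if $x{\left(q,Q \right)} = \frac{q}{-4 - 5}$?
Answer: $- \frac{1942}{3} \approx -647.33$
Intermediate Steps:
$O = 59$
$x{\left(q,Q \right)} = - \frac{q}{9}$ ($x{\left(q,Q \right)} = \frac{q}{-9} = - \frac{q}{9}$)
$41 + O \left(\left(-22 + 10\right) + x{\left(-3,-5 \right)}\right) = 41 + 59 \left(\left(-22 + 10\right) - - \frac{1}{3}\right) = 41 + 59 \left(-12 + \frac{1}{3}\right) = 41 + 59 \left(- \frac{35}{3}\right) = 41 - \frac{2065}{3} = - \frac{1942}{3}$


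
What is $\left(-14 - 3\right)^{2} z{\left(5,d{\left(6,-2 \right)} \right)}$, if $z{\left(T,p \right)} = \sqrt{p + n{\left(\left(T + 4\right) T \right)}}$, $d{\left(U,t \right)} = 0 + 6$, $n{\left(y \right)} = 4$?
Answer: $289 \sqrt{10} \approx 913.9$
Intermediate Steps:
$d{\left(U,t \right)} = 6$
$z{\left(T,p \right)} = \sqrt{4 + p}$ ($z{\left(T,p \right)} = \sqrt{p + 4} = \sqrt{4 + p}$)
$\left(-14 - 3\right)^{2} z{\left(5,d{\left(6,-2 \right)} \right)} = \left(-14 - 3\right)^{2} \sqrt{4 + 6} = \left(-17\right)^{2} \sqrt{10} = 289 \sqrt{10}$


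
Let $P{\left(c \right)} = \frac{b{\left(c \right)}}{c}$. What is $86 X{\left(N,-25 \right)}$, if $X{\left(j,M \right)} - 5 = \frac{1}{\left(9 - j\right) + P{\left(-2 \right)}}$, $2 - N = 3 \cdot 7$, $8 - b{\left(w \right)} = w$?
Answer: $\frac{9976}{23} \approx 433.74$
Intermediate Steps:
$b{\left(w \right)} = 8 - w$
$N = -19$ ($N = 2 - 3 \cdot 7 = 2 - 21 = -19$)
$P{\left(c \right)} = \frac{8 - c}{c}$
$X{\left(j,M \right)} = 5 + \frac{1}{4 - j}$ ($X{\left(j,M \right)} = 5 + \frac{1}{\left(9 - j\right) + \frac{8 - -2}{-2}} = 5 + \frac{1}{\left(9 - j\right) - \frac{8 + 2}{2}} = 5 + \frac{1}{\left(9 - j\right) - 5} = 5 + \frac{1}{4 - j}$)
$86 X{\left(N,-25 \right)} = 86 \frac{-21 + 5 \left(-19\right)}{-4 - 19} = 86 \frac{-21 - 95}{-23} = 86 \left(\left(- \frac{1}{23}\right) \left(-116\right)\right) = 86 \cdot \frac{116}{23} = \frac{9976}{23}$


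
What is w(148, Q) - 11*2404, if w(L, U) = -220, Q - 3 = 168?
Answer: -26664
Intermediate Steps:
Q = 171 (Q = 3 + 168 = 171)
w(148, Q) - 11*2404 = -220 - 11*2404 = -220 - 1*26444 = -220 - 26444 = -26664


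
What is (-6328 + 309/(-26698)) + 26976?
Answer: 551259995/26698 ≈ 20648.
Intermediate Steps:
(-6328 + 309/(-26698)) + 26976 = (-6328 + 309*(-1/26698)) + 26976 = (-6328 - 309/26698) + 26976 = -168945253/26698 + 26976 = 551259995/26698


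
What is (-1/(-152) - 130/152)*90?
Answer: -5805/76 ≈ -76.382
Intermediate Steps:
(-1/(-152) - 130/152)*90 = (-1*(-1/152) - 130*1/152)*90 = (1/152 - 65/76)*90 = -129/152*90 = -5805/76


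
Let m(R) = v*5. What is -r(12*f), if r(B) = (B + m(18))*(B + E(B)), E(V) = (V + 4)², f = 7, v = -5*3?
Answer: -70452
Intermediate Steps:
v = -15
m(R) = -75 (m(R) = -15*5 = -75)
E(V) = (4 + V)²
r(B) = (-75 + B)*(B + (4 + B)²) (r(B) = (B - 75)*(B + (4 + B)²) = (-75 + B)*(B + (4 + B)²))
-r(12*f) = -(-1200 + (12*7)³ - 7908*7 - 66*(12*7)²) = -(-1200 + 84³ - 659*84 - 66*84²) = -(-1200 + 592704 - 55356 - 66*7056) = -(-1200 + 592704 - 55356 - 465696) = -1*70452 = -70452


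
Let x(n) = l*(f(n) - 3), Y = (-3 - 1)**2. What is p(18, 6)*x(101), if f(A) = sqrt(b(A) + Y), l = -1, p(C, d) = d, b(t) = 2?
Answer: 18 - 18*sqrt(2) ≈ -7.4558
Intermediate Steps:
Y = 16 (Y = (-4)**2 = 16)
f(A) = 3*sqrt(2) (f(A) = sqrt(2 + 16) = sqrt(18) = 3*sqrt(2))
x(n) = 3 - 3*sqrt(2) (x(n) = -(3*sqrt(2) - 3) = -(-3 + 3*sqrt(2)) = 3 - 3*sqrt(2))
p(18, 6)*x(101) = 6*(3 - 3*sqrt(2)) = 18 - 18*sqrt(2)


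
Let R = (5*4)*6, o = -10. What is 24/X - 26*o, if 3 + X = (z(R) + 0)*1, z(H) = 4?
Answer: 284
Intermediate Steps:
R = 120 (R = 20*6 = 120)
X = 1 (X = -3 + (4 + 0)*1 = -3 + 4*1 = -3 + 4 = 1)
24/X - 26*o = 24/1 - 26*(-10) = 24*1 + 260 = 24 + 260 = 284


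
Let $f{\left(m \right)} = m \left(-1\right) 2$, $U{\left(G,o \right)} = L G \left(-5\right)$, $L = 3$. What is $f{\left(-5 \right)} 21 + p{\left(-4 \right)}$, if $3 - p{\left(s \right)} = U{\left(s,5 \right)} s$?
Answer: $453$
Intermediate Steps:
$U{\left(G,o \right)} = - 15 G$ ($U{\left(G,o \right)} = 3 G \left(-5\right) = - 15 G$)
$f{\left(m \right)} = - 2 m$ ($f{\left(m \right)} = - m 2 = - 2 m$)
$p{\left(s \right)} = 3 + 15 s^{2}$ ($p{\left(s \right)} = 3 - - 15 s s = 3 - - 15 s^{2} = 3 + 15 s^{2}$)
$f{\left(-5 \right)} 21 + p{\left(-4 \right)} = \left(-2\right) \left(-5\right) 21 + \left(3 + 15 \left(-4\right)^{2}\right) = 10 \cdot 21 + \left(3 + 15 \cdot 16\right) = 210 + \left(3 + 240\right) = 210 + 243 = 453$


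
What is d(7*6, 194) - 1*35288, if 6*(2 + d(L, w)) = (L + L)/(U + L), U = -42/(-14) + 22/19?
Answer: -30949064/877 ≈ -35290.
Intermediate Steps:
U = 79/19 (U = -42*(-1/14) + 22*(1/19) = 3 + 22/19 = 79/19 ≈ 4.1579)
d(L, w) = -2 + L/(3*(79/19 + L)) (d(L, w) = -2 + ((L + L)/(79/19 + L))/6 = -2 + ((2*L)/(79/19 + L))/6 = -2 + (2*L/(79/19 + L))/6 = -2 + L/(3*(79/19 + L)))
d(7*6, 194) - 1*35288 = (-474 - 665*6)/(3*(79 + 19*(7*6))) - 1*35288 = (-474 - 95*42)/(3*(79 + 19*42)) - 35288 = (-474 - 3990)/(3*(79 + 798)) - 35288 = (⅓)*(-4464)/877 - 35288 = (⅓)*(1/877)*(-4464) - 35288 = -1488/877 - 35288 = -30949064/877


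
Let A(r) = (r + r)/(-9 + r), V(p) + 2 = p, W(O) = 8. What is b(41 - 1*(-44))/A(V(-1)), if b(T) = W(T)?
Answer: 16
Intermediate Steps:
b(T) = 8
V(p) = -2 + p
A(r) = 2*r/(-9 + r) (A(r) = (2*r)/(-9 + r) = 2*r/(-9 + r))
b(41 - 1*(-44))/A(V(-1)) = 8/((2*(-2 - 1)/(-9 + (-2 - 1)))) = 8/((2*(-3)/(-9 - 3))) = 8/((2*(-3)/(-12))) = 8/((2*(-3)*(-1/12))) = 8/(½) = 8*2 = 16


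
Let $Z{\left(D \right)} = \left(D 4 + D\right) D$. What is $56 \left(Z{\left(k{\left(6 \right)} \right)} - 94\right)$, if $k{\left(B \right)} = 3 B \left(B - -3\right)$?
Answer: $7343056$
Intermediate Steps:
$k{\left(B \right)} = 3 B \left(3 + B\right)$ ($k{\left(B \right)} = 3 B \left(B + 3\right) = 3 B \left(3 + B\right)$)
$Z{\left(D \right)} = 5 D^{2}$ ($Z{\left(D \right)} = \left(4 D + D\right) D = 5 D D = 5 D^{2}$)
$56 \left(Z{\left(k{\left(6 \right)} \right)} - 94\right) = 56 \left(5 \left(3 \cdot 6 \left(3 + 6\right)\right)^{2} - 94\right) = 56 \left(5 \left(3 \cdot 6 \cdot 9\right)^{2} - 94\right) = 56 \left(5 \cdot 162^{2} - 94\right) = 56 \left(5 \cdot 26244 - 94\right) = 56 \left(131220 - 94\right) = 56 \cdot 131126 = 7343056$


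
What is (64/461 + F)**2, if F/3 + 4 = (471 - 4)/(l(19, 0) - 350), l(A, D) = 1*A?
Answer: 6030801381361/23284013281 ≈ 259.01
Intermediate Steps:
l(A, D) = A
F = -5373/331 (F = -12 + 3*((471 - 4)/(19 - 350)) = -12 + 3*(467/(-331)) = -12 + 3*(467*(-1/331)) = -12 + 3*(-467/331) = -12 - 1401/331 = -5373/331 ≈ -16.233)
(64/461 + F)**2 = (64/461 - 5373/331)**2 = (-2455769/152591)**2 = 6030801381361/23284013281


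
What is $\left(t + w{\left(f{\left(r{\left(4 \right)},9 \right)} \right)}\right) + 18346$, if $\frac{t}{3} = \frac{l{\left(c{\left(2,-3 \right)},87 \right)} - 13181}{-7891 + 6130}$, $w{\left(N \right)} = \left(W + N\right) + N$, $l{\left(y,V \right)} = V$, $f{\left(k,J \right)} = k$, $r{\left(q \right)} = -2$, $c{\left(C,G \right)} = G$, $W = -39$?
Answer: $\frac{10756955}{587} \approx 18325.0$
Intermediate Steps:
$w{\left(N \right)} = -39 + 2 N$ ($w{\left(N \right)} = \left(-39 + N\right) + N = -39 + 2 N$)
$t = \frac{13094}{587}$ ($t = 3 \frac{87 - 13181}{-7891 + 6130} = 3 \left(- \frac{13094}{-1761}\right) = 3 \left(\left(-13094\right) \left(- \frac{1}{1761}\right)\right) = 3 \cdot \frac{13094}{1761} = \frac{13094}{587} \approx 22.307$)
$\left(t + w{\left(f{\left(r{\left(4 \right)},9 \right)} \right)}\right) + 18346 = \left(\frac{13094}{587} + \left(-39 + 2 \left(-2\right)\right)\right) + 18346 = \left(\frac{13094}{587} - 43\right) + 18346 = - \frac{12147}{587} + 18346 = \frac{10756955}{587}$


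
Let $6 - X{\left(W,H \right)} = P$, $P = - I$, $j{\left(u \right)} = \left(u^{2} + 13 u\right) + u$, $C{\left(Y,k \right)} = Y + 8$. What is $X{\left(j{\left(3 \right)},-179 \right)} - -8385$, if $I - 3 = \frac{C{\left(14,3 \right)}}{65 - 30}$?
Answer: $\frac{293812}{35} \approx 8394.6$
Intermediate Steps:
$C{\left(Y,k \right)} = 8 + Y$
$j{\left(u \right)} = u^{2} + 14 u$
$I = \frac{127}{35}$ ($I = 3 + \frac{8 + 14}{65 - 30} = 3 + \frac{22}{35} = \frac{127}{35} \approx 3.6286$)
$P = - \frac{127}{35}$ ($P = \left(-1\right) \frac{127}{35} = - \frac{127}{35} \approx -3.6286$)
$X{\left(W,H \right)} = \frac{337}{35}$ ($X{\left(W,H \right)} = 6 - - \frac{127}{35} = 6 + \frac{127}{35} = \frac{337}{35}$)
$X{\left(j{\left(3 \right)},-179 \right)} - -8385 = \frac{337}{35} - -8385 = \frac{337}{35} + 8385 = \frac{293812}{35}$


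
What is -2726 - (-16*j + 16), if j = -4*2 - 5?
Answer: -2950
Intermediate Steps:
j = -13 (j = -8 - 5 = -13)
-2726 - (-16*j + 16) = -2726 - (-16*(-13) + 16) = -2726 - (208 + 16) = -2726 - 1*224 = -2726 - 224 = -2950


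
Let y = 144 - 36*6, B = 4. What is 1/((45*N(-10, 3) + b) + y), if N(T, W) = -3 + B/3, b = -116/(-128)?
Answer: -32/4675 ≈ -0.0068449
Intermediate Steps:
b = 29/32 (b = -116*(-1/128) = 29/32 ≈ 0.90625)
N(T, W) = -5/3 (N(T, W) = -3 + 4/3 = -5/3)
y = -72 (y = 144 - 216 = -72)
1/((45*N(-10, 3) + b) + y) = 1/((45*(-5/3) + 29/32) - 72) = 1/((-75 + 29/32) - 72) = 1/(-2371/32 - 72) = 1/(-4675/32) = -32/4675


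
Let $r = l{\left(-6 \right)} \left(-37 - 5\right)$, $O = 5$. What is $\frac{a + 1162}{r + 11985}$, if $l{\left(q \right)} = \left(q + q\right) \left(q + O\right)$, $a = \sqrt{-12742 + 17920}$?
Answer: $\frac{1162}{11481} + \frac{\sqrt{5178}}{11481} \approx 0.10748$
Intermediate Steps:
$a = \sqrt{5178} \approx 71.958$
$l{\left(q \right)} = 2 q \left(5 + q\right)$ ($l{\left(q \right)} = \left(q + q\right) \left(q + 5\right) = 2 q \left(5 + q\right)$)
$r = -504$ ($r = 2 \left(-6\right) \left(5 - 6\right) \left(-37 - 5\right) = 2 \left(-6\right) \left(-1\right) \left(-42\right) = 12 \left(-42\right) = -504$)
$\frac{a + 1162}{r + 11985} = \frac{\sqrt{5178} + 1162}{-504 + 11985} = \frac{1162 + \sqrt{5178}}{11481} = \left(1162 + \sqrt{5178}\right) \frac{1}{11481} = \frac{1162}{11481} + \frac{\sqrt{5178}}{11481}$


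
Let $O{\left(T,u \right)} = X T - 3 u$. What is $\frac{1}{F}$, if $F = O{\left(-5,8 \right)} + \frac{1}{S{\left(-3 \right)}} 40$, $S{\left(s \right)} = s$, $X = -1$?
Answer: $- \frac{3}{97} \approx -0.030928$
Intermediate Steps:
$O{\left(T,u \right)} = - T - 3 u$
$F = - \frac{97}{3}$ ($F = \left(\left(-1\right) \left(-5\right) - 24\right) + \frac{1}{-3} \cdot 40 = \left(5 - 24\right) - \frac{40}{3} = -19 - \frac{40}{3} = - \frac{97}{3} \approx -32.333$)
$\frac{1}{F} = \frac{1}{- \frac{97}{3}} = - \frac{3}{97}$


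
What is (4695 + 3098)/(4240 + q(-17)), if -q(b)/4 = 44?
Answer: 7793/4064 ≈ 1.9176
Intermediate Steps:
q(b) = -176 (q(b) = -4*44 = -176)
(4695 + 3098)/(4240 + q(-17)) = (4695 + 3098)/(4240 - 176) = 7793/4064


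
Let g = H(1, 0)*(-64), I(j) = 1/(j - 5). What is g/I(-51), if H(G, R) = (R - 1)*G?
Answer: -3584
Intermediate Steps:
I(j) = 1/(-5 + j)
H(G, R) = G*(-1 + R) (H(G, R) = (-1 + R)*G = G*(-1 + R))
g = 64 (g = (1*(-1 + 0))*(-64) = (1*(-1))*(-64) = -1*(-64) = 64)
g/I(-51) = 64/(1/(-5 - 51)) = 64/(1/(-56)) = 64/(-1/56) = 64*(-56) = -3584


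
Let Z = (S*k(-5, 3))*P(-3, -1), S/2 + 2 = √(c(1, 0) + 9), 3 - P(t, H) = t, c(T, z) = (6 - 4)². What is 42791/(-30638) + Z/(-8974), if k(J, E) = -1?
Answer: -192370873/137472706 + 6*√13/4487 ≈ -1.3945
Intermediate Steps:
c(T, z) = 4 (c(T, z) = 2² = 4)
P(t, H) = 3 - t
S = -4 + 2*√13 (S = -4 + 2*√(4 + 9) = -4 + 2*√13 ≈ 3.2111)
Z = 24 - 12*√13 (Z = ((-4 + 2*√13)*(-1))*(3 - 1*(-3)) = (4 - 2*√13)*(3 + 3) = (4 - 2*√13)*6 = 24 - 12*√13 ≈ -19.267)
42791/(-30638) + Z/(-8974) = 42791/(-30638) + (24 - 12*√13)/(-8974) = 42791*(-1/30638) + (24 - 12*√13)*(-1/8974) = -42791/30638 + (-12/4487 + 6*√13/4487) = -192370873/137472706 + 6*√13/4487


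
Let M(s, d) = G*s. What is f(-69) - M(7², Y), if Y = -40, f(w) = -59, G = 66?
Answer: -3293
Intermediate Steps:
M(s, d) = 66*s
f(-69) - M(7², Y) = -59 - 66*7² = -59 - 66*49 = -59 - 1*3234 = -59 - 3234 = -3293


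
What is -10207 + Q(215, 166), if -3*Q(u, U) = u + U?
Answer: -10334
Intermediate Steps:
Q(u, U) = -U/3 - u/3 (Q(u, U) = -(u + U)/3 = -(U + u)/3 = -U/3 - u/3)
-10207 + Q(215, 166) = -10207 + (-1/3*166 - 1/3*215) = -10207 + (-166/3 - 215/3) = -10207 - 127 = -10334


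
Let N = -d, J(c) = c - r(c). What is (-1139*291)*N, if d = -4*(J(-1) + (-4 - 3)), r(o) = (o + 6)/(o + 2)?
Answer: 17235348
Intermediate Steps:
r(o) = (6 + o)/(2 + o)
J(c) = c - (6 + c)/(2 + c)
d = 52 (d = -4*((-6 - 1 + (-1)²)/(2 - 1) + (-4 - 3)) = -4*((-6 - 1 + 1)/1 - 7) = -4*(1*(-6) - 7) = -4*(-6 - 7) = -4*(-13) = 52)
N = -52 (N = -1*52 = -52)
(-1139*291)*N = -1139*291*(-52) = -331449*(-52) = 17235348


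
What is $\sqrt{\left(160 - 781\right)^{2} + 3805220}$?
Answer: $\sqrt{4190861} \approx 2047.2$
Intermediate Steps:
$\sqrt{\left(160 - 781\right)^{2} + 3805220} = \sqrt{\left(-621\right)^{2} + 3805220} = \sqrt{385641 + 3805220} = \sqrt{4190861}$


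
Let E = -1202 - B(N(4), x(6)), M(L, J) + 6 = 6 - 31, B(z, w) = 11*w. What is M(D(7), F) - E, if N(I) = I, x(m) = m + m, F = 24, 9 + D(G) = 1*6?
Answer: 1303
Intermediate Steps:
D(G) = -3 (D(G) = -9 + 1*6 = -9 + 6 = -3)
x(m) = 2*m
M(L, J) = -31 (M(L, J) = -6 + (6 - 31) = -6 - 25 = -31)
E = -1334 (E = -1202 - 11*2*6 = -1202 - 11*12 = -1202 - 1*132 = -1202 - 132 = -1334)
M(D(7), F) - E = -31 - 1*(-1334) = -31 + 1334 = 1303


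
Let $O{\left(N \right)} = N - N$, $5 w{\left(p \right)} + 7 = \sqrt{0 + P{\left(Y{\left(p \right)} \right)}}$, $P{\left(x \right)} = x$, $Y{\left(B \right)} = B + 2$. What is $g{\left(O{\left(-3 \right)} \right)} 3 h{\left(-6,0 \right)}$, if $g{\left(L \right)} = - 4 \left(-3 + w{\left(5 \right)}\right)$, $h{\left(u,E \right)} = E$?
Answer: $0$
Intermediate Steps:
$Y{\left(B \right)} = 2 + B$
$w{\left(p \right)} = - \frac{7}{5} + \frac{\sqrt{2 + p}}{5}$ ($w{\left(p \right)} = - \frac{7}{5} + \frac{\sqrt{0 + \left(2 + p\right)}}{5} = - \frac{7}{5} + \frac{\sqrt{2 + p}}{5}$)
$O{\left(N \right)} = 0$
$g{\left(L \right)} = \frac{88}{5} - \frac{4 \sqrt{7}}{5}$ ($g{\left(L \right)} = - 4 \left(-3 - \left(\frac{7}{5} - \frac{\sqrt{2 + 5}}{5}\right)\right) = - 4 \left(-3 - \left(\frac{7}{5} - \frac{\sqrt{7}}{5}\right)\right) = - 4 \left(- \frac{22}{5} + \frac{\sqrt{7}}{5}\right) = \frac{88}{5} - \frac{4 \sqrt{7}}{5}$)
$g{\left(O{\left(-3 \right)} \right)} 3 h{\left(-6,0 \right)} = \left(\frac{88}{5} - \frac{4 \sqrt{7}}{5}\right) 3 \cdot 0 = \left(\frac{264}{5} - \frac{12 \sqrt{7}}{5}\right) 0 = 0$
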